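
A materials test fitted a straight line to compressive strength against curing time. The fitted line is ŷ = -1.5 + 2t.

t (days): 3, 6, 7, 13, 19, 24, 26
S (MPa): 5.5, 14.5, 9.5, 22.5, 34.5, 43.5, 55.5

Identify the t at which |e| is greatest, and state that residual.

t=3: ŷ = -1.5 + 2·3 = 4.5; e = 5.5 − 4.5 = 1
t=6: ŷ = -1.5 + 2·6 = 10.5; e = 14.5 − 10.5 = 4
t=7: ŷ = -1.5 + 2·7 = 12.5; e = 9.5 − 12.5 = -3
t=13: ŷ = -1.5 + 2·13 = 24.5; e = 22.5 − 24.5 = -2
t=19: ŷ = -1.5 + 2·19 = 36.5; e = 34.5 − 36.5 = -2
t=24: ŷ = -1.5 + 2·24 = 46.5; e = 43.5 − 46.5 = -3
t=26: ŷ = -1.5 + 2·26 = 50.5; e = 55.5 − 50.5 = 5
Largest |e| is 5 at t = 26, residual 5.

t = 26, e = 5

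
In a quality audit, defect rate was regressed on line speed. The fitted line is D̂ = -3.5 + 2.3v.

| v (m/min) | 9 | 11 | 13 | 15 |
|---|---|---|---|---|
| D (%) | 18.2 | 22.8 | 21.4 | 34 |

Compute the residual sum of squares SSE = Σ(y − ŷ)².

SSE = 36

v=9: D̂ = -3.5 + 2.3·9 = 17.2; r = 18.2 − 17.2 = 1
v=11: D̂ = -3.5 + 2.3·11 = 21.8; r = 22.8 − 21.8 = 1
v=13: D̂ = -3.5 + 2.3·13 = 26.4; r = 21.4 − 26.4 = -5
v=15: D̂ = -3.5 + 2.3·15 = 31; r = 34 − 31 = 3
SSE = 1 + 1 + 25 + 9 = 36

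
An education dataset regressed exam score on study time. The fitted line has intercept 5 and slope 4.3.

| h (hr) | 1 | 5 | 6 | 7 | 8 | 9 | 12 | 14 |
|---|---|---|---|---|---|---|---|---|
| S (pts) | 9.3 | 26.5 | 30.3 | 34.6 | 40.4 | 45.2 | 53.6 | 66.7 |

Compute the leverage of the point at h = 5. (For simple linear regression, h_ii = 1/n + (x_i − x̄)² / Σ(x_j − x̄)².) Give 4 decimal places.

h̄ = (1 + 5 + 6 + 7 + 8 + 9 + 12 + 14)/8 = 7.75
Σ(h − h̄)² = 45.5625 + 7.5625 + 3.0625 + 0.5625 + 0.0625 + 1.5625 + 18.0625 + 39.0625 = 115.5
h = 1/8 + (-2.75)²/115.5 = 0.125 + 0.0654762 = 0.1905

h = 0.1905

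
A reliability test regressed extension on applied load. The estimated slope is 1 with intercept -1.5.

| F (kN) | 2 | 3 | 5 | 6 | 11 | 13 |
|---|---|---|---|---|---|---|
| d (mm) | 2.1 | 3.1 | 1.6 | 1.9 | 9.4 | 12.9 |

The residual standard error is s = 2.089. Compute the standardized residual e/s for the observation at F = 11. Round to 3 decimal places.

ŷ = -1.5 + 11 = 9.5
e = 9.4 − 9.5 = -0.1
e/s = -0.1 / 2.089 = -0.048

-0.048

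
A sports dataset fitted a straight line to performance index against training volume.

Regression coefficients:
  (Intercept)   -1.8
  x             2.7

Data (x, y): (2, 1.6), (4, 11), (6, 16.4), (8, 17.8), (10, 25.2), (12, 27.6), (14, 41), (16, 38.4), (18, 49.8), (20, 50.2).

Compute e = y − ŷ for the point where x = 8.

ŷ = -1.8 + 2.7·8 = 19.8
e = 17.8 − 19.8 = -2

e = -2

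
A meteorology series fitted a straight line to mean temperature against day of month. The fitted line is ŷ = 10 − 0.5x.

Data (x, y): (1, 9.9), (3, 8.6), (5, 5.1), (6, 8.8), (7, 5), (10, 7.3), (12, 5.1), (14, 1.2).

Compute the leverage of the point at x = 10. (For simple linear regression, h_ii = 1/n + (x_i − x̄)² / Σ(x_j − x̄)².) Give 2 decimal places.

x̄ = (1 + 3 + 5 + 6 + 7 + 10 + 12 + 14)/8 = 7.25
Σ(x − x̄)² = 39.0625 + 18.0625 + 5.0625 + 1.5625 + 0.0625 + 7.5625 + 22.5625 + 45.5625 = 139.5
h = 1/8 + (2.75)²/139.5 = 0.125 + 0.0542115 = 0.18

h = 0.18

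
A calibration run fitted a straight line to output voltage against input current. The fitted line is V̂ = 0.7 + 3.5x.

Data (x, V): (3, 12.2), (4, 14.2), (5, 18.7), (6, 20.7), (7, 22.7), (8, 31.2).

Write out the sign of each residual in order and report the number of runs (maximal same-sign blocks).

5 runs

x=3: V̂ = 0.7 + 3.5·3 = 11.2; r = 12.2 − 11.2 = 1
x=4: V̂ = 0.7 + 3.5·4 = 14.7; r = 14.2 − 14.7 = -0.5
x=5: V̂ = 0.7 + 3.5·5 = 18.2; r = 18.7 − 18.2 = 0.5
x=6: V̂ = 0.7 + 3.5·6 = 21.7; r = 20.7 − 21.7 = -1
x=7: V̂ = 0.7 + 3.5·7 = 25.2; r = 22.7 − 25.2 = -2.5
x=8: V̂ = 0.7 + 3.5·8 = 28.7; r = 31.2 − 28.7 = 2.5
Signs: + − + − − +
Runs: +×1, −×1, +×1, −×2, +×1 → 5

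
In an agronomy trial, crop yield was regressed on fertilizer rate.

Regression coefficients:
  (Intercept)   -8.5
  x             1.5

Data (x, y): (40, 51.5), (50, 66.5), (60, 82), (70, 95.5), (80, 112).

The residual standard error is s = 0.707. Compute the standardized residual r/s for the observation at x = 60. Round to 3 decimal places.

0.707

ŷ = -8.5 + 1.5·60 = 81.5
r = 82 − 81.5 = 0.5
r/s = 0.5 / 0.707 = 0.707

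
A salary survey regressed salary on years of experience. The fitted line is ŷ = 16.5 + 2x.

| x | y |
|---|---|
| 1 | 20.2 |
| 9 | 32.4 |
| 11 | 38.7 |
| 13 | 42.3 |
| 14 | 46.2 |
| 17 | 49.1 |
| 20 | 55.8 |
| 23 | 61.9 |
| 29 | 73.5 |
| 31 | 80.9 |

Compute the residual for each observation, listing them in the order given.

1.7, -2.1, 0.2, -0.2, 1.7, -1.4, -0.7, -0.6, -1, 2.4

x=1: ŷ = 16.5 + 2·1 = 18.5; r = 20.2 − 18.5 = 1.7
x=9: ŷ = 16.5 + 2·9 = 34.5; r = 32.4 − 34.5 = -2.1
x=11: ŷ = 16.5 + 2·11 = 38.5; r = 38.7 − 38.5 = 0.2
x=13: ŷ = 16.5 + 2·13 = 42.5; r = 42.3 − 42.5 = -0.2
x=14: ŷ = 16.5 + 2·14 = 44.5; r = 46.2 − 44.5 = 1.7
x=17: ŷ = 16.5 + 2·17 = 50.5; r = 49.1 − 50.5 = -1.4
x=20: ŷ = 16.5 + 2·20 = 56.5; r = 55.8 − 56.5 = -0.7
x=23: ŷ = 16.5 + 2·23 = 62.5; r = 61.9 − 62.5 = -0.6
x=29: ŷ = 16.5 + 2·29 = 74.5; r = 73.5 − 74.5 = -1
x=31: ŷ = 16.5 + 2·31 = 78.5; r = 80.9 − 78.5 = 2.4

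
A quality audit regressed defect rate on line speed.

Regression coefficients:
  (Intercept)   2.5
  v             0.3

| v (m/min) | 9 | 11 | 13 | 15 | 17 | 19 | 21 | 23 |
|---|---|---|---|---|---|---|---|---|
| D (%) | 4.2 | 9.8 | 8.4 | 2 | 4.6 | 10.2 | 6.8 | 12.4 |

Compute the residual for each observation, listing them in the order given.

-1, 4, 2, -5, -3, 2, -2, 3

v=9: D̂ = 2.5 + 0.3·9 = 5.2; r = 4.2 − 5.2 = -1
v=11: D̂ = 2.5 + 0.3·11 = 5.8; r = 9.8 − 5.8 = 4
v=13: D̂ = 2.5 + 0.3·13 = 6.4; r = 8.4 − 6.4 = 2
v=15: D̂ = 2.5 + 0.3·15 = 7; r = 2 − 7 = -5
v=17: D̂ = 2.5 + 0.3·17 = 7.6; r = 4.6 − 7.6 = -3
v=19: D̂ = 2.5 + 0.3·19 = 8.2; r = 10.2 − 8.2 = 2
v=21: D̂ = 2.5 + 0.3·21 = 8.8; r = 6.8 − 8.8 = -2
v=23: D̂ = 2.5 + 0.3·23 = 9.4; r = 12.4 − 9.4 = 3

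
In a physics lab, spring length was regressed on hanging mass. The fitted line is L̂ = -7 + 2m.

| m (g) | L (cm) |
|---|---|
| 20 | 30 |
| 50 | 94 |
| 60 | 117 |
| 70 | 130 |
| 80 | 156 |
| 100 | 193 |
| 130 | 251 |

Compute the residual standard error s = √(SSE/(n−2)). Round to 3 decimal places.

m=20: L̂ = -7 + 2·20 = 33; r = 30 − 33 = -3
m=50: L̂ = -7 + 2·50 = 93; r = 94 − 93 = 1
m=60: L̂ = -7 + 2·60 = 113; r = 117 − 113 = 4
m=70: L̂ = -7 + 2·70 = 133; r = 130 − 133 = -3
m=80: L̂ = -7 + 2·80 = 153; r = 156 − 153 = 3
m=100: L̂ = -7 + 2·100 = 193; r = 193 − 193 = 0
m=130: L̂ = -7 + 2·130 = 253; r = 251 − 253 = -2
SSE = 9 + 1 + 16 + 9 + 9 + 0 + 4 = 48
s = √(48/5) = √9.6 ≈ 3.098

s = 3.098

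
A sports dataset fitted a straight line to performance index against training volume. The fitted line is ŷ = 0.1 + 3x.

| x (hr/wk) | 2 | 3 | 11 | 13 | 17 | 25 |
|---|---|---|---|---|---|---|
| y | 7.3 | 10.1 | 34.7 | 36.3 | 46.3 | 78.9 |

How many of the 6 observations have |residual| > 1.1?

5

x=2: ŷ = 0.1 + 3·2 = 6.1; e = 7.3 − 6.1 = 1.2
x=3: ŷ = 0.1 + 3·3 = 9.1; e = 10.1 − 9.1 = 1
x=11: ŷ = 0.1 + 3·11 = 33.1; e = 34.7 − 33.1 = 1.6
x=13: ŷ = 0.1 + 3·13 = 39.1; e = 36.3 − 39.1 = -2.8
x=17: ŷ = 0.1 + 3·17 = 51.1; e = 46.3 − 51.1 = -4.8
x=25: ŷ = 0.1 + 3·25 = 75.1; e = 78.9 − 75.1 = 3.8
|e| > 1.1: x=2 (|e|=1.2), x=11 (|e|=1.6), x=13 (|e|=2.8), x=17 (|e|=4.8), x=25 (|e|=3.8) → 5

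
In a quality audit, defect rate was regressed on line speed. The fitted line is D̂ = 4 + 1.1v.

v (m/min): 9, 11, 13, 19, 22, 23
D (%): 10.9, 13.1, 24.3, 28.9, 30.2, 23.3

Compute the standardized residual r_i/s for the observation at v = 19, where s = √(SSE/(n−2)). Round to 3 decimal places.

v=9: D̂ = 4 + 1.1·9 = 13.9; r = 10.9 − 13.9 = -3
v=11: D̂ = 4 + 1.1·11 = 16.1; r = 13.1 − 16.1 = -3
v=13: D̂ = 4 + 1.1·13 = 18.3; r = 24.3 − 18.3 = 6
v=19: D̂ = 4 + 1.1·19 = 24.9; r = 28.9 − 24.9 = 4
v=22: D̂ = 4 + 1.1·22 = 28.2; r = 30.2 − 28.2 = 2
v=23: D̂ = 4 + 1.1·23 = 29.3; r = 23.3 − 29.3 = -6
SSE = 9 + 9 + 36 + 16 + 4 + 36 = 110
s = √(110/4) = 5.24404
r/s = 4 / 5.24404 = 0.763

0.763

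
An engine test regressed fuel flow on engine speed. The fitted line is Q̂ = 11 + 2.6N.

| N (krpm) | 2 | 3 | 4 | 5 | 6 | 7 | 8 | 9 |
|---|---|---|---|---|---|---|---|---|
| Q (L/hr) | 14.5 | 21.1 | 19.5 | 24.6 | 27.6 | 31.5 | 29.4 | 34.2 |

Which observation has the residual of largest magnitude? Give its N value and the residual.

N=2: Q̂ = 11 + 2.6·2 = 16.2; r = 14.5 − 16.2 = -1.7
N=3: Q̂ = 11 + 2.6·3 = 18.8; r = 21.1 − 18.8 = 2.3
N=4: Q̂ = 11 + 2.6·4 = 21.4; r = 19.5 − 21.4 = -1.9
N=5: Q̂ = 11 + 2.6·5 = 24; r = 24.6 − 24 = 0.6
N=6: Q̂ = 11 + 2.6·6 = 26.6; r = 27.6 − 26.6 = 1
N=7: Q̂ = 11 + 2.6·7 = 29.2; r = 31.5 − 29.2 = 2.3
N=8: Q̂ = 11 + 2.6·8 = 31.8; r = 29.4 − 31.8 = -2.4
N=9: Q̂ = 11 + 2.6·9 = 34.4; r = 34.2 − 34.4 = -0.2
Largest |r| is 2.4 at N = 8, residual -2.4.

N = 8, r = -2.4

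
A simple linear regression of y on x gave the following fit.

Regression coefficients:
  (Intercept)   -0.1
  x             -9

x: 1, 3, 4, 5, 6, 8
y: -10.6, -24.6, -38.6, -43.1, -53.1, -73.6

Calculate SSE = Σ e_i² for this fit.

x=1: ŷ = -0.1 − 9·1 = -9.1; e = -10.6 − (-9.1) = -1.5
x=3: ŷ = -0.1 − 9·3 = -27.1; e = -24.6 − (-27.1) = 2.5
x=4: ŷ = -0.1 − 9·4 = -36.1; e = -38.6 − (-36.1) = -2.5
x=5: ŷ = -0.1 − 9·5 = -45.1; e = -43.1 − (-45.1) = 2
x=6: ŷ = -0.1 − 9·6 = -54.1; e = -53.1 − (-54.1) = 1
x=8: ŷ = -0.1 − 9·8 = -72.1; e = -73.6 − (-72.1) = -1.5
SSE = 2.25 + 6.25 + 6.25 + 4 + 1 + 2.25 = 22

SSE = 22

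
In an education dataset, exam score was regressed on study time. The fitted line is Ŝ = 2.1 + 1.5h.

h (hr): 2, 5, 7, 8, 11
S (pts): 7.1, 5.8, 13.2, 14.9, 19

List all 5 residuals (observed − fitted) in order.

h=2: Ŝ = 2.1 + 1.5·2 = 5.1; e = 7.1 − 5.1 = 2
h=5: Ŝ = 2.1 + 1.5·5 = 9.6; e = 5.8 − 9.6 = -3.8
h=7: Ŝ = 2.1 + 1.5·7 = 12.6; e = 13.2 − 12.6 = 0.6
h=8: Ŝ = 2.1 + 1.5·8 = 14.1; e = 14.9 − 14.1 = 0.8
h=11: Ŝ = 2.1 + 1.5·11 = 18.6; e = 19 − 18.6 = 0.4

2, -3.8, 0.6, 0.8, 0.4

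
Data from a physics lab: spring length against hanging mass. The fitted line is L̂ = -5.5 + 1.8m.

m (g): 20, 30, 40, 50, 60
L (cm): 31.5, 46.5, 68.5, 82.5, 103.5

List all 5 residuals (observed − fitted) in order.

m=20: L̂ = -5.5 + 1.8·20 = 30.5; e = 31.5 − 30.5 = 1
m=30: L̂ = -5.5 + 1.8·30 = 48.5; e = 46.5 − 48.5 = -2
m=40: L̂ = -5.5 + 1.8·40 = 66.5; e = 68.5 − 66.5 = 2
m=50: L̂ = -5.5 + 1.8·50 = 84.5; e = 82.5 − 84.5 = -2
m=60: L̂ = -5.5 + 1.8·60 = 102.5; e = 103.5 − 102.5 = 1

1, -2, 2, -2, 1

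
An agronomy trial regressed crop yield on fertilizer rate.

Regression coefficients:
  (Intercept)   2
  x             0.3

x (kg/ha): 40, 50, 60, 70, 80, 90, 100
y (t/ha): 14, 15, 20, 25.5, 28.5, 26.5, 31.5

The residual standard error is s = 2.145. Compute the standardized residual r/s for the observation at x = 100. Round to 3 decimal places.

ŷ = 2 + 0.3·100 = 32
r = 31.5 − 32 = -0.5
r/s = -0.5 / 2.145 = -0.233

-0.233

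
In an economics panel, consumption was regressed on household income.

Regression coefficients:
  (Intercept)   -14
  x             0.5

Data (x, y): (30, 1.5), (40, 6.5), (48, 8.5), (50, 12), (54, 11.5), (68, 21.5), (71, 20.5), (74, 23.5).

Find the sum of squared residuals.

x=30: ŷ = -14 + 0.5·30 = 1; r = 1.5 − 1 = 0.5
x=40: ŷ = -14 + 0.5·40 = 6; r = 6.5 − 6 = 0.5
x=48: ŷ = -14 + 0.5·48 = 10; r = 8.5 − 10 = -1.5
x=50: ŷ = -14 + 0.5·50 = 11; r = 12 − 11 = 1
x=54: ŷ = -14 + 0.5·54 = 13; r = 11.5 − 13 = -1.5
x=68: ŷ = -14 + 0.5·68 = 20; r = 21.5 − 20 = 1.5
x=71: ŷ = -14 + 0.5·71 = 21.5; r = 20.5 − 21.5 = -1
x=74: ŷ = -14 + 0.5·74 = 23; r = 23.5 − 23 = 0.5
SSE = 0.25 + 0.25 + 2.25 + 1 + 2.25 + 2.25 + 1 + 0.25 = 9.5

SSE = 9.5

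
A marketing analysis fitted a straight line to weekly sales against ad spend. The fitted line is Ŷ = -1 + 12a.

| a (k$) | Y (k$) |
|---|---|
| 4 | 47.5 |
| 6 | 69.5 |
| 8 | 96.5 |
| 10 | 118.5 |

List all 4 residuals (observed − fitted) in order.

0.5, -1.5, 1.5, -0.5

a=4: Ŷ = -1 + 12·4 = 47; e = 47.5 − 47 = 0.5
a=6: Ŷ = -1 + 12·6 = 71; e = 69.5 − 71 = -1.5
a=8: Ŷ = -1 + 12·8 = 95; e = 96.5 − 95 = 1.5
a=10: Ŷ = -1 + 12·10 = 119; e = 118.5 − 119 = -0.5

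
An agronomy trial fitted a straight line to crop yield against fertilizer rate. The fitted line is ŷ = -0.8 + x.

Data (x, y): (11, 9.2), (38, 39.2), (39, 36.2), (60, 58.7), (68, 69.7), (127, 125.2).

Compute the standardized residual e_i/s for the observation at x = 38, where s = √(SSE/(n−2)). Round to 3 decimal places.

0.985

x=11: ŷ = -0.8 + 11 = 10.2; e = 9.2 − 10.2 = -1
x=38: ŷ = -0.8 + 38 = 37.2; e = 39.2 − 37.2 = 2
x=39: ŷ = -0.8 + 39 = 38.2; e = 36.2 − 38.2 = -2
x=60: ŷ = -0.8 + 60 = 59.2; e = 58.7 − 59.2 = -0.5
x=68: ŷ = -0.8 + 68 = 67.2; e = 69.7 − 67.2 = 2.5
x=127: ŷ = -0.8 + 127 = 126.2; e = 125.2 − 126.2 = -1
SSE = 1 + 4 + 4 + 0.25 + 6.25 + 1 = 16.5
s = √(16.5/4) = 2.03101
e/s = 2 / 2.03101 = 0.985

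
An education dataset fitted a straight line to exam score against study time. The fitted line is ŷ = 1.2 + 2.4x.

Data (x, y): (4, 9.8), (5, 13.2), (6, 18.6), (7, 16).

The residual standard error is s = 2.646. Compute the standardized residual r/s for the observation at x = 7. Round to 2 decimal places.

ŷ = 1.2 + 2.4·7 = 18
r = 16 − 18 = -2
r/s = -2 / 2.646 = -0.76

-0.76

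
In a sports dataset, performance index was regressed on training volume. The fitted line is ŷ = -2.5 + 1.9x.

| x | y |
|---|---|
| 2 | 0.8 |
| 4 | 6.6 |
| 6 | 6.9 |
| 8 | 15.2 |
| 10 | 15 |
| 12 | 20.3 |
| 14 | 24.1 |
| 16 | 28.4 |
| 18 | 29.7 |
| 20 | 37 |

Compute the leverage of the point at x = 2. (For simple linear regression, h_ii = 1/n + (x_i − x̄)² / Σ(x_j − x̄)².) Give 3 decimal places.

h = 0.345

x̄ = (2 + 4 + 6 + 8 + 10 + 12 + 14 + 16 + 18 + 20)/10 = 11
Σ(x − x̄)² = 81 + 49 + 25 + 9 + 1 + 1 + 9 + 25 + 49 + 81 = 330
h = 1/10 + (-9)²/330 = 0.1 + 0.245455 = 0.345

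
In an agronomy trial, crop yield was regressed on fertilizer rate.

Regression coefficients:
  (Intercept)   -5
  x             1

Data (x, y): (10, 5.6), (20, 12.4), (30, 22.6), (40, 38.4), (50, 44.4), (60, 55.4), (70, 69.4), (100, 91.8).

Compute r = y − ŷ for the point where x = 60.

ŷ = -5 + 60 = 55
r = 55.4 − 55 = 0.4

r = 0.4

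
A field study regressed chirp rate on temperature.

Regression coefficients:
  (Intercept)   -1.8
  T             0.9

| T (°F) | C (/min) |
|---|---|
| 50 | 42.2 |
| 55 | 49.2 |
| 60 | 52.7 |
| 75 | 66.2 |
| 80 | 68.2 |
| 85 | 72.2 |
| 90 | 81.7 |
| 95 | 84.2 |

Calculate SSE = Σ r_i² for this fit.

SSE = 20.5

T=50: Ĉ = -1.8 + 0.9·50 = 43.2; r = 42.2 − 43.2 = -1
T=55: Ĉ = -1.8 + 0.9·55 = 47.7; r = 49.2 − 47.7 = 1.5
T=60: Ĉ = -1.8 + 0.9·60 = 52.2; r = 52.7 − 52.2 = 0.5
T=75: Ĉ = -1.8 + 0.9·75 = 65.7; r = 66.2 − 65.7 = 0.5
T=80: Ĉ = -1.8 + 0.9·80 = 70.2; r = 68.2 − 70.2 = -2
T=85: Ĉ = -1.8 + 0.9·85 = 74.7; r = 72.2 − 74.7 = -2.5
T=90: Ĉ = -1.8 + 0.9·90 = 79.2; r = 81.7 − 79.2 = 2.5
T=95: Ĉ = -1.8 + 0.9·95 = 83.7; r = 84.2 − 83.7 = 0.5
SSE = 1 + 2.25 + 0.25 + 0.25 + 4 + 6.25 + 6.25 + 0.25 = 20.5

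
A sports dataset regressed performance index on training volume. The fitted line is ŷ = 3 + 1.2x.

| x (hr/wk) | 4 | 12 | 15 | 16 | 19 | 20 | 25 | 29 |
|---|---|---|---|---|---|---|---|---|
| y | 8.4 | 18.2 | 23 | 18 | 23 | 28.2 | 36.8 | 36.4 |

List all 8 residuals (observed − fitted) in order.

x=4: ŷ = 3 + 1.2·4 = 7.8; r = 8.4 − 7.8 = 0.6
x=12: ŷ = 3 + 1.2·12 = 17.4; r = 18.2 − 17.4 = 0.8
x=15: ŷ = 3 + 1.2·15 = 21; r = 23 − 21 = 2
x=16: ŷ = 3 + 1.2·16 = 22.2; r = 18 − 22.2 = -4.2
x=19: ŷ = 3 + 1.2·19 = 25.8; r = 23 − 25.8 = -2.8
x=20: ŷ = 3 + 1.2·20 = 27; r = 28.2 − 27 = 1.2
x=25: ŷ = 3 + 1.2·25 = 33; r = 36.8 − 33 = 3.8
x=29: ŷ = 3 + 1.2·29 = 37.8; r = 36.4 − 37.8 = -1.4

0.6, 0.8, 2, -4.2, -2.8, 1.2, 3.8, -1.4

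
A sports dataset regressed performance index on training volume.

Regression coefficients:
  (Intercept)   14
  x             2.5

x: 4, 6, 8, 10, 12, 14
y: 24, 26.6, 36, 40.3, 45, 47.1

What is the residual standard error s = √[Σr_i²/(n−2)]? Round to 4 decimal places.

x=4: ŷ = 14 + 2.5·4 = 24; r = 24 − 24 = 0
x=6: ŷ = 14 + 2.5·6 = 29; r = 26.6 − 29 = -2.4
x=8: ŷ = 14 + 2.5·8 = 34; r = 36 − 34 = 2
x=10: ŷ = 14 + 2.5·10 = 39; r = 40.3 − 39 = 1.3
x=12: ŷ = 14 + 2.5·12 = 44; r = 45 − 44 = 1
x=14: ŷ = 14 + 2.5·14 = 49; r = 47.1 − 49 = -1.9
SSE = 0 + 5.76 + 4 + 1.69 + 1 + 3.61 = 16.06
s = √(16.06/4) = √4.015 ≈ 2.0037

s = 2.0037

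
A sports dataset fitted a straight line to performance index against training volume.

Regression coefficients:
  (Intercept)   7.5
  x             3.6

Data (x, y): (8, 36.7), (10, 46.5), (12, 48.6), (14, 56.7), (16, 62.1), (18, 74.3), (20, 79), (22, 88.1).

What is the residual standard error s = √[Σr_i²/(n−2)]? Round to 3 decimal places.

x=8: ŷ = 7.5 + 3.6·8 = 36.3; r = 36.7 − 36.3 = 0.4
x=10: ŷ = 7.5 + 3.6·10 = 43.5; r = 46.5 − 43.5 = 3
x=12: ŷ = 7.5 + 3.6·12 = 50.7; r = 48.6 − 50.7 = -2.1
x=14: ŷ = 7.5 + 3.6·14 = 57.9; r = 56.7 − 57.9 = -1.2
x=16: ŷ = 7.5 + 3.6·16 = 65.1; r = 62.1 − 65.1 = -3
x=18: ŷ = 7.5 + 3.6·18 = 72.3; r = 74.3 − 72.3 = 2
x=20: ŷ = 7.5 + 3.6·20 = 79.5; r = 79 − 79.5 = -0.5
x=22: ŷ = 7.5 + 3.6·22 = 86.7; r = 88.1 − 86.7 = 1.4
SSE = 0.16 + 9 + 4.41 + 1.44 + 9 + 4 + 0.25 + 1.96 = 30.22
s = √(30.22/6) = √5.03667 ≈ 2.244

s = 2.244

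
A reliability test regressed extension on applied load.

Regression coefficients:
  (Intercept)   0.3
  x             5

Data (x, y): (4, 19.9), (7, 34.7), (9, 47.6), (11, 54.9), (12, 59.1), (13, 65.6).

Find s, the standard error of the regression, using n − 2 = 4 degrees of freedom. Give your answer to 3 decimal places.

s = 1.369

x=4: ŷ = 0.3 + 5·4 = 20.3; r = 19.9 − 20.3 = -0.4
x=7: ŷ = 0.3 + 5·7 = 35.3; r = 34.7 − 35.3 = -0.6
x=9: ŷ = 0.3 + 5·9 = 45.3; r = 47.6 − 45.3 = 2.3
x=11: ŷ = 0.3 + 5·11 = 55.3; r = 54.9 − 55.3 = -0.4
x=12: ŷ = 0.3 + 5·12 = 60.3; r = 59.1 − 60.3 = -1.2
x=13: ŷ = 0.3 + 5·13 = 65.3; r = 65.6 − 65.3 = 0.3
SSE = 0.16 + 0.36 + 5.29 + 0.16 + 1.44 + 0.09 = 7.5
s = √(7.5/4) = √1.875 ≈ 1.369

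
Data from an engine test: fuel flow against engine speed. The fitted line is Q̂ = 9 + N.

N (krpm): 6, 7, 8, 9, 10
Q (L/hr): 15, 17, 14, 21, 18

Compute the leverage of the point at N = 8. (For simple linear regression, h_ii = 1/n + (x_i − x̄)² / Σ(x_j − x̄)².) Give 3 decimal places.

N̄ = (6 + 7 + 8 + 9 + 10)/5 = 8
Σ(N − N̄)² = 4 + 1 + 0 + 1 + 4 = 10
h = 1/5 + (0)²/10 = 0.2 + 0 = 0.200

h = 0.200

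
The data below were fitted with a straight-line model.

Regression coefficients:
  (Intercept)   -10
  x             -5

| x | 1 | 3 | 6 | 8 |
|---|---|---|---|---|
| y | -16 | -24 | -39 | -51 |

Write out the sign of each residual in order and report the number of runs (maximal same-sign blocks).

3 runs

x=1: ŷ = -10 − 5·1 = -15; r = -16 − (-15) = -1
x=3: ŷ = -10 − 5·3 = -25; r = -24 − (-25) = 1
x=6: ŷ = -10 − 5·6 = -40; r = -39 − (-40) = 1
x=8: ŷ = -10 − 5·8 = -50; r = -51 − (-50) = -1
Signs: − + + −
Runs: −×1, +×2, −×1 → 3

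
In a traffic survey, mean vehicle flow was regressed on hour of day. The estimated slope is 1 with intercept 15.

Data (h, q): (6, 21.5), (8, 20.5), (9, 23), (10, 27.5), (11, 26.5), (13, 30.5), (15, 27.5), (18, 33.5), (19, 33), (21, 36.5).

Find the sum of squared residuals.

SSE = 28

h=6: q̂ = 15 + 6 = 21; e = 21.5 − 21 = 0.5
h=8: q̂ = 15 + 8 = 23; e = 20.5 − 23 = -2.5
h=9: q̂ = 15 + 9 = 24; e = 23 − 24 = -1
h=10: q̂ = 15 + 10 = 25; e = 27.5 − 25 = 2.5
h=11: q̂ = 15 + 11 = 26; e = 26.5 − 26 = 0.5
h=13: q̂ = 15 + 13 = 28; e = 30.5 − 28 = 2.5
h=15: q̂ = 15 + 15 = 30; e = 27.5 − 30 = -2.5
h=18: q̂ = 15 + 18 = 33; e = 33.5 − 33 = 0.5
h=19: q̂ = 15 + 19 = 34; e = 33 − 34 = -1
h=21: q̂ = 15 + 21 = 36; e = 36.5 − 36 = 0.5
SSE = 0.25 + 6.25 + 1 + 6.25 + 0.25 + 6.25 + 6.25 + 0.25 + 1 + 0.25 = 28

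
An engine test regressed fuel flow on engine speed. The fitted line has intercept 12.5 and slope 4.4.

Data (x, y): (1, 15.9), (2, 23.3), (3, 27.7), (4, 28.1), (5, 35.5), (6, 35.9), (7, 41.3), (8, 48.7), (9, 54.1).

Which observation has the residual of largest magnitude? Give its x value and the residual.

x = 6, r = -3

x=1: ŷ = 12.5 + 4.4·1 = 16.9; r = 15.9 − 16.9 = -1
x=2: ŷ = 12.5 + 4.4·2 = 21.3; r = 23.3 − 21.3 = 2
x=3: ŷ = 12.5 + 4.4·3 = 25.7; r = 27.7 − 25.7 = 2
x=4: ŷ = 12.5 + 4.4·4 = 30.1; r = 28.1 − 30.1 = -2
x=5: ŷ = 12.5 + 4.4·5 = 34.5; r = 35.5 − 34.5 = 1
x=6: ŷ = 12.5 + 4.4·6 = 38.9; r = 35.9 − 38.9 = -3
x=7: ŷ = 12.5 + 4.4·7 = 43.3; r = 41.3 − 43.3 = -2
x=8: ŷ = 12.5 + 4.4·8 = 47.7; r = 48.7 − 47.7 = 1
x=9: ŷ = 12.5 + 4.4·9 = 52.1; r = 54.1 − 52.1 = 2
Largest |r| is 3 at x = 6, residual -3.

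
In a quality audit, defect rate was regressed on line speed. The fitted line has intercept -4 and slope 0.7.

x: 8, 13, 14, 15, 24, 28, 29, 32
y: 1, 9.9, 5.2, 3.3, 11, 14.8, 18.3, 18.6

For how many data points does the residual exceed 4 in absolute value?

1

x=8: ŷ = -4 + 0.7·8 = 1.6; e = 1 − 1.6 = -0.6
x=13: ŷ = -4 + 0.7·13 = 5.1; e = 9.9 − 5.1 = 4.8
x=14: ŷ = -4 + 0.7·14 = 5.8; e = 5.2 − 5.8 = -0.6
x=15: ŷ = -4 + 0.7·15 = 6.5; e = 3.3 − 6.5 = -3.2
x=24: ŷ = -4 + 0.7·24 = 12.8; e = 11 − 12.8 = -1.8
x=28: ŷ = -4 + 0.7·28 = 15.6; e = 14.8 − 15.6 = -0.8
x=29: ŷ = -4 + 0.7·29 = 16.3; e = 18.3 − 16.3 = 2
x=32: ŷ = -4 + 0.7·32 = 18.4; e = 18.6 − 18.4 = 0.2
|e| > 4: x=13 (|e|=4.8) → 1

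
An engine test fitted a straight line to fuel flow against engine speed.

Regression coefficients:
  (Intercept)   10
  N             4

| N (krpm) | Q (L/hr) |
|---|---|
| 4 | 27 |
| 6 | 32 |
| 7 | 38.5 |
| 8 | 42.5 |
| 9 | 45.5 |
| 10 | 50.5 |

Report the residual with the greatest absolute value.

e = -2

N=4: Q̂ = 10 + 4·4 = 26; e = 27 − 26 = 1
N=6: Q̂ = 10 + 4·6 = 34; e = 32 − 34 = -2
N=7: Q̂ = 10 + 4·7 = 38; e = 38.5 − 38 = 0.5
N=8: Q̂ = 10 + 4·8 = 42; e = 42.5 − 42 = 0.5
N=9: Q̂ = 10 + 4·9 = 46; e = 45.5 − 46 = -0.5
N=10: Q̂ = 10 + 4·10 = 50; e = 50.5 − 50 = 0.5
Largest |e| is 2 at N = 6, residual -2.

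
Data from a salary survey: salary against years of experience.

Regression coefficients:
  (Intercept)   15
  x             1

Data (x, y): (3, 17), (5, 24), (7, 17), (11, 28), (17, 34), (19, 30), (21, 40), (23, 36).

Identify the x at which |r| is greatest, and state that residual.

x=3: ŷ = 15 + 3 = 18; r = 17 − 18 = -1
x=5: ŷ = 15 + 5 = 20; r = 24 − 20 = 4
x=7: ŷ = 15 + 7 = 22; r = 17 − 22 = -5
x=11: ŷ = 15 + 11 = 26; r = 28 − 26 = 2
x=17: ŷ = 15 + 17 = 32; r = 34 − 32 = 2
x=19: ŷ = 15 + 19 = 34; r = 30 − 34 = -4
x=21: ŷ = 15 + 21 = 36; r = 40 − 36 = 4
x=23: ŷ = 15 + 23 = 38; r = 36 − 38 = -2
Largest |r| is 5 at x = 7, residual -5.

x = 7, r = -5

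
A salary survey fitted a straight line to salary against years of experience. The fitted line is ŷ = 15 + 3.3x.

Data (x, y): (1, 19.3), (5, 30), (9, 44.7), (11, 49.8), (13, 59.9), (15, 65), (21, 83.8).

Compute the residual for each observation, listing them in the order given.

1, -1.5, 0, -1.5, 2, 0.5, -0.5

x=1: ŷ = 15 + 3.3·1 = 18.3; r = 19.3 − 18.3 = 1
x=5: ŷ = 15 + 3.3·5 = 31.5; r = 30 − 31.5 = -1.5
x=9: ŷ = 15 + 3.3·9 = 44.7; r = 44.7 − 44.7 = 0
x=11: ŷ = 15 + 3.3·11 = 51.3; r = 49.8 − 51.3 = -1.5
x=13: ŷ = 15 + 3.3·13 = 57.9; r = 59.9 − 57.9 = 2
x=15: ŷ = 15 + 3.3·15 = 64.5; r = 65 − 64.5 = 0.5
x=21: ŷ = 15 + 3.3·21 = 84.3; r = 83.8 − 84.3 = -0.5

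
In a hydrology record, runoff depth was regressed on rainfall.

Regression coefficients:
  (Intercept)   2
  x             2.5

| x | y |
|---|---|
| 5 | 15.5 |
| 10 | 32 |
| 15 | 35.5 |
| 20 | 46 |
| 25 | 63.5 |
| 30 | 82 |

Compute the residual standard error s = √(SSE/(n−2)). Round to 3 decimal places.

x=5: ŷ = 2 + 2.5·5 = 14.5; r = 15.5 − 14.5 = 1
x=10: ŷ = 2 + 2.5·10 = 27; r = 32 − 27 = 5
x=15: ŷ = 2 + 2.5·15 = 39.5; r = 35.5 − 39.5 = -4
x=20: ŷ = 2 + 2.5·20 = 52; r = 46 − 52 = -6
x=25: ŷ = 2 + 2.5·25 = 64.5; r = 63.5 − 64.5 = -1
x=30: ŷ = 2 + 2.5·30 = 77; r = 82 − 77 = 5
SSE = 1 + 25 + 16 + 36 + 1 + 25 = 104
s = √(104/4) = √26 ≈ 5.099

s = 5.099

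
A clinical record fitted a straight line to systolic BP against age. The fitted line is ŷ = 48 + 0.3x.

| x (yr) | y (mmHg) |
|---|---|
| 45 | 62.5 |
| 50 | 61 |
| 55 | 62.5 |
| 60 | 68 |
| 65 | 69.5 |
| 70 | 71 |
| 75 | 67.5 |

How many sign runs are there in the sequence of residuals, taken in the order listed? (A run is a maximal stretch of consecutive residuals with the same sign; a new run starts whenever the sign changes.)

x=45: ŷ = 48 + 0.3·45 = 61.5; r = 62.5 − 61.5 = 1
x=50: ŷ = 48 + 0.3·50 = 63; r = 61 − 63 = -2
x=55: ŷ = 48 + 0.3·55 = 64.5; r = 62.5 − 64.5 = -2
x=60: ŷ = 48 + 0.3·60 = 66; r = 68 − 66 = 2
x=65: ŷ = 48 + 0.3·65 = 67.5; r = 69.5 − 67.5 = 2
x=70: ŷ = 48 + 0.3·70 = 69; r = 71 − 69 = 2
x=75: ŷ = 48 + 0.3·75 = 70.5; r = 67.5 − 70.5 = -3
Signs: + − − + + + −
Runs: +×1, −×2, +×3, −×1 → 4

4 runs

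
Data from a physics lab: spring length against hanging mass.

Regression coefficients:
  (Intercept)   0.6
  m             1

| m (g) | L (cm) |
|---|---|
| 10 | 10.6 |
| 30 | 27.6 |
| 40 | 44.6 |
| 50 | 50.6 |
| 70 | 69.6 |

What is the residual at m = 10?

e = 0

L̂ = 0.6 + 10 = 10.6
e = 10.6 − 10.6 = 0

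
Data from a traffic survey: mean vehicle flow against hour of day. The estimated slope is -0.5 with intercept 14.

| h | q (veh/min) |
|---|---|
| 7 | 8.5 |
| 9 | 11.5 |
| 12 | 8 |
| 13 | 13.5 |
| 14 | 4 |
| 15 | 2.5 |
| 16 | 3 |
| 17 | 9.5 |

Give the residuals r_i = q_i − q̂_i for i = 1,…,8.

h=7: q̂ = 14 − 0.5·7 = 10.5; r = 8.5 − 10.5 = -2
h=9: q̂ = 14 − 0.5·9 = 9.5; r = 11.5 − 9.5 = 2
h=12: q̂ = 14 − 0.5·12 = 8; r = 8 − 8 = 0
h=13: q̂ = 14 − 0.5·13 = 7.5; r = 13.5 − 7.5 = 6
h=14: q̂ = 14 − 0.5·14 = 7; r = 4 − 7 = -3
h=15: q̂ = 14 − 0.5·15 = 6.5; r = 2.5 − 6.5 = -4
h=16: q̂ = 14 − 0.5·16 = 6; r = 3 − 6 = -3
h=17: q̂ = 14 − 0.5·17 = 5.5; r = 9.5 − 5.5 = 4

-2, 2, 0, 6, -3, -4, -3, 4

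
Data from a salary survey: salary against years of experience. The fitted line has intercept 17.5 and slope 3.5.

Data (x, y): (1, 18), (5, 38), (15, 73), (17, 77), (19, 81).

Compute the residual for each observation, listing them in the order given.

x=1: ŷ = 17.5 + 3.5·1 = 21; r = 18 − 21 = -3
x=5: ŷ = 17.5 + 3.5·5 = 35; r = 38 − 35 = 3
x=15: ŷ = 17.5 + 3.5·15 = 70; r = 73 − 70 = 3
x=17: ŷ = 17.5 + 3.5·17 = 77; r = 77 − 77 = 0
x=19: ŷ = 17.5 + 3.5·19 = 84; r = 81 − 84 = -3

-3, 3, 3, 0, -3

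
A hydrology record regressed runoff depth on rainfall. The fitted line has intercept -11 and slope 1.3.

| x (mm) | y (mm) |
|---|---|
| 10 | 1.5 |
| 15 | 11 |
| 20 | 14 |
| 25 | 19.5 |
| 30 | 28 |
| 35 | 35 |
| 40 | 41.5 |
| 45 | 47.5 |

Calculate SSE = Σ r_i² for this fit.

SSE = 12

x=10: ŷ = -11 + 1.3·10 = 2; r = 1.5 − 2 = -0.5
x=15: ŷ = -11 + 1.3·15 = 8.5; r = 11 − 8.5 = 2.5
x=20: ŷ = -11 + 1.3·20 = 15; r = 14 − 15 = -1
x=25: ŷ = -11 + 1.3·25 = 21.5; r = 19.5 − 21.5 = -2
x=30: ŷ = -11 + 1.3·30 = 28; r = 28 − 28 = 0
x=35: ŷ = -11 + 1.3·35 = 34.5; r = 35 − 34.5 = 0.5
x=40: ŷ = -11 + 1.3·40 = 41; r = 41.5 − 41 = 0.5
x=45: ŷ = -11 + 1.3·45 = 47.5; r = 47.5 − 47.5 = 0
SSE = 0.25 + 6.25 + 1 + 4 + 0 + 0.25 + 0.25 + 0 = 12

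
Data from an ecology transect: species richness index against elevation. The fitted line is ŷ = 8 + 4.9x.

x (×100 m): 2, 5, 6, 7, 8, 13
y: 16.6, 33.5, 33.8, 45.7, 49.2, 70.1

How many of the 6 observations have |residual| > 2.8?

2

x=2: ŷ = 8 + 4.9·2 = 17.8; e = 16.6 − 17.8 = -1.2
x=5: ŷ = 8 + 4.9·5 = 32.5; e = 33.5 − 32.5 = 1
x=6: ŷ = 8 + 4.9·6 = 37.4; e = 33.8 − 37.4 = -3.6
x=7: ŷ = 8 + 4.9·7 = 42.3; e = 45.7 − 42.3 = 3.4
x=8: ŷ = 8 + 4.9·8 = 47.2; e = 49.2 − 47.2 = 2
x=13: ŷ = 8 + 4.9·13 = 71.7; e = 70.1 − 71.7 = -1.6
|e| > 2.8: x=6 (|e|=3.6), x=7 (|e|=3.4) → 2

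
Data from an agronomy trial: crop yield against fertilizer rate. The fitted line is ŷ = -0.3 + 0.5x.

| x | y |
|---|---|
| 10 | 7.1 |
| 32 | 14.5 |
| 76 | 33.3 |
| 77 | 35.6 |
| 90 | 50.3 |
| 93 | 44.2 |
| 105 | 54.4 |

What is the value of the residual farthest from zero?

x=10: ŷ = -0.3 + 0.5·10 = 4.7; e = 7.1 − 4.7 = 2.4
x=32: ŷ = -0.3 + 0.5·32 = 15.7; e = 14.5 − 15.7 = -1.2
x=76: ŷ = -0.3 + 0.5·76 = 37.7; e = 33.3 − 37.7 = -4.4
x=77: ŷ = -0.3 + 0.5·77 = 38.2; e = 35.6 − 38.2 = -2.6
x=90: ŷ = -0.3 + 0.5·90 = 44.7; e = 50.3 − 44.7 = 5.6
x=93: ŷ = -0.3 + 0.5·93 = 46.2; e = 44.2 − 46.2 = -2
x=105: ŷ = -0.3 + 0.5·105 = 52.2; e = 54.4 − 52.2 = 2.2
Largest |e| is 5.6 at x = 90, residual 5.6.

e = 5.6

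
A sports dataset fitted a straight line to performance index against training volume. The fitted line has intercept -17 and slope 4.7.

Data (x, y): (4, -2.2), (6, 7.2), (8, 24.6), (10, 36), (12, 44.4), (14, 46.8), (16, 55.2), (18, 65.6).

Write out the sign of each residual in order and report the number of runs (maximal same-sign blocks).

3 runs

x=4: ŷ = -17 + 4.7·4 = 1.8; r = -2.2 − 1.8 = -4
x=6: ŷ = -17 + 4.7·6 = 11.2; r = 7.2 − 11.2 = -4
x=8: ŷ = -17 + 4.7·8 = 20.6; r = 24.6 − 20.6 = 4
x=10: ŷ = -17 + 4.7·10 = 30; r = 36 − 30 = 6
x=12: ŷ = -17 + 4.7·12 = 39.4; r = 44.4 − 39.4 = 5
x=14: ŷ = -17 + 4.7·14 = 48.8; r = 46.8 − 48.8 = -2
x=16: ŷ = -17 + 4.7·16 = 58.2; r = 55.2 − 58.2 = -3
x=18: ŷ = -17 + 4.7·18 = 67.6; r = 65.6 − 67.6 = -2
Signs: − − + + + − − −
Runs: −×2, +×3, −×3 → 3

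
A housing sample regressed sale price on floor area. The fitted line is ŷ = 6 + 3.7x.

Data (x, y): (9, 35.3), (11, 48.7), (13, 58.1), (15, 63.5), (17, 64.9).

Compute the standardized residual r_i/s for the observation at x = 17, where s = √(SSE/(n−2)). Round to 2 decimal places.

-0.93

x=9: ŷ = 6 + 3.7·9 = 39.3; r = 35.3 − 39.3 = -4
x=11: ŷ = 6 + 3.7·11 = 46.7; r = 48.7 − 46.7 = 2
x=13: ŷ = 6 + 3.7·13 = 54.1; r = 58.1 − 54.1 = 4
x=15: ŷ = 6 + 3.7·15 = 61.5; r = 63.5 − 61.5 = 2
x=17: ŷ = 6 + 3.7·17 = 68.9; r = 64.9 − 68.9 = -4
SSE = 16 + 4 + 16 + 4 + 16 = 56
s = √(56/3) = 4.32049
r/s = -4 / 4.32049 = -0.93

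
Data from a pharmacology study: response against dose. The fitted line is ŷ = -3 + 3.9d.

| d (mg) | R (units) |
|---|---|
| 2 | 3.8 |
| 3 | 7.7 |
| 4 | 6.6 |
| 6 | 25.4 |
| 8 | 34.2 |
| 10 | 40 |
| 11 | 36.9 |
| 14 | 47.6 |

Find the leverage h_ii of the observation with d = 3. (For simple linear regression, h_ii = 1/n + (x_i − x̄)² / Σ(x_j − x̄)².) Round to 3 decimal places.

d̄ = (2 + 3 + 4 + 6 + 8 + 10 + 11 + 14)/8 = 7.25
Σ(d − d̄)² = 27.5625 + 18.0625 + 10.5625 + 1.5625 + 0.5625 + 7.5625 + 14.0625 + 45.5625 = 125.5
h = 1/8 + (-4.25)²/125.5 = 0.125 + 0.143924 = 0.269

h = 0.269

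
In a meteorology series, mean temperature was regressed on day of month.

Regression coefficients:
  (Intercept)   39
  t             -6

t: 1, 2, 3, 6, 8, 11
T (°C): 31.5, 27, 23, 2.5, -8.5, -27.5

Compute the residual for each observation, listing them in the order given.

-1.5, 0, 2, -0.5, 0.5, -0.5

t=1: T̂ = 39 − 6·1 = 33; r = 31.5 − 33 = -1.5
t=2: T̂ = 39 − 6·2 = 27; r = 27 − 27 = 0
t=3: T̂ = 39 − 6·3 = 21; r = 23 − 21 = 2
t=6: T̂ = 39 − 6·6 = 3; r = 2.5 − 3 = -0.5
t=8: T̂ = 39 − 6·8 = -9; r = -8.5 − (-9) = 0.5
t=11: T̂ = 39 − 6·11 = -27; r = -27.5 − (-27) = -0.5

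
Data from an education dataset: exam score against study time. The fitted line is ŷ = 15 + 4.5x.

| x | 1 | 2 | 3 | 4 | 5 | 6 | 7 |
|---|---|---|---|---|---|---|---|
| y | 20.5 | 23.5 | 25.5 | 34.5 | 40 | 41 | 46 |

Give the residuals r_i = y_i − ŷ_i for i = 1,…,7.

1, -0.5, -3, 1.5, 2.5, -1, -0.5

x=1: ŷ = 15 + 4.5·1 = 19.5; r = 20.5 − 19.5 = 1
x=2: ŷ = 15 + 4.5·2 = 24; r = 23.5 − 24 = -0.5
x=3: ŷ = 15 + 4.5·3 = 28.5; r = 25.5 − 28.5 = -3
x=4: ŷ = 15 + 4.5·4 = 33; r = 34.5 − 33 = 1.5
x=5: ŷ = 15 + 4.5·5 = 37.5; r = 40 − 37.5 = 2.5
x=6: ŷ = 15 + 4.5·6 = 42; r = 41 − 42 = -1
x=7: ŷ = 15 + 4.5·7 = 46.5; r = 46 − 46.5 = -0.5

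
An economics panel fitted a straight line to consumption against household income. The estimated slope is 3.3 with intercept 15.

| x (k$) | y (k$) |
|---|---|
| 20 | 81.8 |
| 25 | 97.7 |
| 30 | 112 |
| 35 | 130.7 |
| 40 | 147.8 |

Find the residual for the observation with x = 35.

e = 0.2

ŷ = 15 + 3.3·35 = 130.5
e = 130.7 − 130.5 = 0.2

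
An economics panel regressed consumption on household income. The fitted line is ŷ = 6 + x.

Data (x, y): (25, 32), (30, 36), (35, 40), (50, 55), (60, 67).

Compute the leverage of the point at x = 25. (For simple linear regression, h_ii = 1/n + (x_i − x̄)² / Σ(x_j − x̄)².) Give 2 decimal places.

h = 0.46

x̄ = (25 + 30 + 35 + 50 + 60)/5 = 40
Σ(x − x̄)² = 225 + 100 + 25 + 100 + 400 = 850
h = 1/5 + (-15)²/850 = 0.2 + 0.264706 = 0.46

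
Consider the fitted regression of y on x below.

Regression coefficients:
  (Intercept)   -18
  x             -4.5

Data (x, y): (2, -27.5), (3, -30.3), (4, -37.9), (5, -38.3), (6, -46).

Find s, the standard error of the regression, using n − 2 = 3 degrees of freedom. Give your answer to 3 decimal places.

x=2: ŷ = -18 − 4.5·2 = -27; r = -27.5 − (-27) = -0.5
x=3: ŷ = -18 − 4.5·3 = -31.5; r = -30.3 − (-31.5) = 1.2
x=4: ŷ = -18 − 4.5·4 = -36; r = -37.9 − (-36) = -1.9
x=5: ŷ = -18 − 4.5·5 = -40.5; r = -38.3 − (-40.5) = 2.2
x=6: ŷ = -18 − 4.5·6 = -45; r = -46 − (-45) = -1
SSE = 0.25 + 1.44 + 3.61 + 4.84 + 1 = 11.14
s = √(11.14/3) = √3.71333 ≈ 1.927

s = 1.927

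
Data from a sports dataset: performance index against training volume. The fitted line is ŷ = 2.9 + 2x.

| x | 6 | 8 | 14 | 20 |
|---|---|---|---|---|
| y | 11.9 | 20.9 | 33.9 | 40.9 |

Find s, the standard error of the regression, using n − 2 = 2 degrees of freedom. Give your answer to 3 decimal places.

s = 3.606

x=6: ŷ = 2.9 + 2·6 = 14.9; r = 11.9 − 14.9 = -3
x=8: ŷ = 2.9 + 2·8 = 18.9; r = 20.9 − 18.9 = 2
x=14: ŷ = 2.9 + 2·14 = 30.9; r = 33.9 − 30.9 = 3
x=20: ŷ = 2.9 + 2·20 = 42.9; r = 40.9 − 42.9 = -2
SSE = 9 + 4 + 9 + 4 = 26
s = √(26/2) = √13 ≈ 3.606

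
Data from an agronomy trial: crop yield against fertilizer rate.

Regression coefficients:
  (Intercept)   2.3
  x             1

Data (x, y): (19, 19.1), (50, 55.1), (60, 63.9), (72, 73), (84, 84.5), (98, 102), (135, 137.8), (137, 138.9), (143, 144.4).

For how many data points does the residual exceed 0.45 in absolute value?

x=19: ŷ = 2.3 + 19 = 21.3; e = 19.1 − 21.3 = -2.2
x=50: ŷ = 2.3 + 50 = 52.3; e = 55.1 − 52.3 = 2.8
x=60: ŷ = 2.3 + 60 = 62.3; e = 63.9 − 62.3 = 1.6
x=72: ŷ = 2.3 + 72 = 74.3; e = 73 − 74.3 = -1.3
x=84: ŷ = 2.3 + 84 = 86.3; e = 84.5 − 86.3 = -1.8
x=98: ŷ = 2.3 + 98 = 100.3; e = 102 − 100.3 = 1.7
x=135: ŷ = 2.3 + 135 = 137.3; e = 137.8 − 137.3 = 0.5
x=137: ŷ = 2.3 + 137 = 139.3; e = 138.9 − 139.3 = -0.4
x=143: ŷ = 2.3 + 143 = 145.3; e = 144.4 − 145.3 = -0.9
|e| > 0.45: x=19 (|e|=2.2), x=50 (|e|=2.8), x=60 (|e|=1.6), x=72 (|e|=1.3), x=84 (|e|=1.8), x=98 (|e|=1.7), x=135 (|e|=0.5), x=143 (|e|=0.9) → 8

8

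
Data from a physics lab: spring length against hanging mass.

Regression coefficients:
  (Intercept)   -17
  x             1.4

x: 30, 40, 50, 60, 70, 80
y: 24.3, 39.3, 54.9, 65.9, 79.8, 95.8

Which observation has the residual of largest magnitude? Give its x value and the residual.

x = 50, e = 1.9

x=30: ŷ = -17 + 1.4·30 = 25; e = 24.3 − 25 = -0.7
x=40: ŷ = -17 + 1.4·40 = 39; e = 39.3 − 39 = 0.3
x=50: ŷ = -17 + 1.4·50 = 53; e = 54.9 − 53 = 1.9
x=60: ŷ = -17 + 1.4·60 = 67; e = 65.9 − 67 = -1.1
x=70: ŷ = -17 + 1.4·70 = 81; e = 79.8 − 81 = -1.2
x=80: ŷ = -17 + 1.4·80 = 95; e = 95.8 − 95 = 0.8
Largest |e| is 1.9 at x = 50, residual 1.9.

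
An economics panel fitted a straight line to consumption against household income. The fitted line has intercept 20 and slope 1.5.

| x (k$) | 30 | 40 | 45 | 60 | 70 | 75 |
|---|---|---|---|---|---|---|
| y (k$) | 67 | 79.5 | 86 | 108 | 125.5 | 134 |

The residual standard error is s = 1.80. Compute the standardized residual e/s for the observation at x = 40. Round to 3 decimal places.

ŷ = 20 + 1.5·40 = 80
e = 79.5 − 80 = -0.5
e/s = -0.5 / 1.80 = -0.278

-0.278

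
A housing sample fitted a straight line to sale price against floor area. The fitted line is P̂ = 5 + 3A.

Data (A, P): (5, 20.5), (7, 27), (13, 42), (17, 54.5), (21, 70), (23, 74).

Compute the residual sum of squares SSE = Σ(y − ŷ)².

A=5: P̂ = 5 + 3·5 = 20; e = 20.5 − 20 = 0.5
A=7: P̂ = 5 + 3·7 = 26; e = 27 − 26 = 1
A=13: P̂ = 5 + 3·13 = 44; e = 42 − 44 = -2
A=17: P̂ = 5 + 3·17 = 56; e = 54.5 − 56 = -1.5
A=21: P̂ = 5 + 3·21 = 68; e = 70 − 68 = 2
A=23: P̂ = 5 + 3·23 = 74; e = 74 − 74 = 0
SSE = 0.25 + 1 + 4 + 2.25 + 4 + 0 = 11.5

SSE = 11.5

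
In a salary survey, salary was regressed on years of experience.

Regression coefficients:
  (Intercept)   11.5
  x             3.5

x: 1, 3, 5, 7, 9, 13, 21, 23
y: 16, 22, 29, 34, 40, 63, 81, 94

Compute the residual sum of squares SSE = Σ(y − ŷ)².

x=1: ŷ = 11.5 + 3.5·1 = 15; e = 16 − 15 = 1
x=3: ŷ = 11.5 + 3.5·3 = 22; e = 22 − 22 = 0
x=5: ŷ = 11.5 + 3.5·5 = 29; e = 29 − 29 = 0
x=7: ŷ = 11.5 + 3.5·7 = 36; e = 34 − 36 = -2
x=9: ŷ = 11.5 + 3.5·9 = 43; e = 40 − 43 = -3
x=13: ŷ = 11.5 + 3.5·13 = 57; e = 63 − 57 = 6
x=21: ŷ = 11.5 + 3.5·21 = 85; e = 81 − 85 = -4
x=23: ŷ = 11.5 + 3.5·23 = 92; e = 94 − 92 = 2
SSE = 1 + 0 + 0 + 4 + 9 + 36 + 16 + 4 = 70

SSE = 70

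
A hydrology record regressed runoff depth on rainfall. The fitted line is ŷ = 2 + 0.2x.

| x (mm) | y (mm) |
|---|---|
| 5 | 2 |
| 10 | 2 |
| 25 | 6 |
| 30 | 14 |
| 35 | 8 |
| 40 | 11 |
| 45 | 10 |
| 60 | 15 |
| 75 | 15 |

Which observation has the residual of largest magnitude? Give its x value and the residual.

x = 30, r = 6

x=5: ŷ = 2 + 0.2·5 = 3; r = 2 − 3 = -1
x=10: ŷ = 2 + 0.2·10 = 4; r = 2 − 4 = -2
x=25: ŷ = 2 + 0.2·25 = 7; r = 6 − 7 = -1
x=30: ŷ = 2 + 0.2·30 = 8; r = 14 − 8 = 6
x=35: ŷ = 2 + 0.2·35 = 9; r = 8 − 9 = -1
x=40: ŷ = 2 + 0.2·40 = 10; r = 11 − 10 = 1
x=45: ŷ = 2 + 0.2·45 = 11; r = 10 − 11 = -1
x=60: ŷ = 2 + 0.2·60 = 14; r = 15 − 14 = 1
x=75: ŷ = 2 + 0.2·75 = 17; r = 15 − 17 = -2
Largest |r| is 6 at x = 30, residual 6.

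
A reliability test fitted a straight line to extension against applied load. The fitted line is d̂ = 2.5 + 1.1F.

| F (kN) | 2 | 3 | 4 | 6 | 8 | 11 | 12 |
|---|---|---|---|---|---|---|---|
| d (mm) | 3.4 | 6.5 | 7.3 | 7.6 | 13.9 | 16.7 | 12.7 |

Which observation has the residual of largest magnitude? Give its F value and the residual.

F = 12, r = -3

F=2: d̂ = 2.5 + 1.1·2 = 4.7; r = 3.4 − 4.7 = -1.3
F=3: d̂ = 2.5 + 1.1·3 = 5.8; r = 6.5 − 5.8 = 0.7
F=4: d̂ = 2.5 + 1.1·4 = 6.9; r = 7.3 − 6.9 = 0.4
F=6: d̂ = 2.5 + 1.1·6 = 9.1; r = 7.6 − 9.1 = -1.5
F=8: d̂ = 2.5 + 1.1·8 = 11.3; r = 13.9 − 11.3 = 2.6
F=11: d̂ = 2.5 + 1.1·11 = 14.6; r = 16.7 − 14.6 = 2.1
F=12: d̂ = 2.5 + 1.1·12 = 15.7; r = 12.7 − 15.7 = -3
Largest |r| is 3 at F = 12, residual -3.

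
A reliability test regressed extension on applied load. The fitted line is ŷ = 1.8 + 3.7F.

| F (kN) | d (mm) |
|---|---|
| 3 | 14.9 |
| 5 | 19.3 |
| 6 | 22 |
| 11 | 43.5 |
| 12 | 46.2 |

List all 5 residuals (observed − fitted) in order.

2, -1, -2, 1, 0

F=3: ŷ = 1.8 + 3.7·3 = 12.9; e = 14.9 − 12.9 = 2
F=5: ŷ = 1.8 + 3.7·5 = 20.3; e = 19.3 − 20.3 = -1
F=6: ŷ = 1.8 + 3.7·6 = 24; e = 22 − 24 = -2
F=11: ŷ = 1.8 + 3.7·11 = 42.5; e = 43.5 − 42.5 = 1
F=12: ŷ = 1.8 + 3.7·12 = 46.2; e = 46.2 − 46.2 = 0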